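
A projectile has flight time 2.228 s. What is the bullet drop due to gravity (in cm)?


drop = 0.5*g*t^2 = 0.5*9.81*2.228^2 = 24.3483 m ≈ 2435 cm

2435 cm


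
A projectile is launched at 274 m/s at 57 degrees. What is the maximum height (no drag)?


H = (v0*sin(theta))^2 / (2g) = (274*sin(57°))^2 / (2*9.81) = 2691 m

2691 m


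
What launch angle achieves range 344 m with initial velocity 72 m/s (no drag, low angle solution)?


sin(2*theta) = R*g/v0^2 = 344*9.81/72^2 = 0.650972, theta = arcsin(0.650972)/2 = 20.31°

20.31 degrees


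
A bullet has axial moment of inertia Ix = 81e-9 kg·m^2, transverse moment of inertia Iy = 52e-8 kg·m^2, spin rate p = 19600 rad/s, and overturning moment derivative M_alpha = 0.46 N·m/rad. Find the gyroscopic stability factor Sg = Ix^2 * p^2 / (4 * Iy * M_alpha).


Sg = Ix^2 * p^2 / (4 * Iy * M_alpha) = (81e-9)^2 * 19600^2 / (4 * 52e-8 * 0.46) = 2.634

2.634


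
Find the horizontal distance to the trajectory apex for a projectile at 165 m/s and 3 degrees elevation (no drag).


R = v0^2*sin(2*theta)/g = 165^2*sin(2*3°)/9.81 = 290.09 m
apex_dist = R/2 = 290.09/2 = 145 m

145 m


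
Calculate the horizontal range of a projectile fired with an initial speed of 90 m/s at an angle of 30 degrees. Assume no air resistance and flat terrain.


R = v0^2 * sin(2*theta) / g = 90^2 * sin(2*30°) / 9.81 = 715.1 m

715.1 m


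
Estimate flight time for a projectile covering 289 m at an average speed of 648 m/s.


t = d/v = 289/648 = 0.446 s

0.446 s


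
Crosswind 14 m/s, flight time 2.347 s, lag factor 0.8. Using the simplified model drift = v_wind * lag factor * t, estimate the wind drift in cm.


drift = v_wind * lag * t = 14 * 0.8 * 2.347 = 26.2864 m ≈ 2629 cm

2629 cm


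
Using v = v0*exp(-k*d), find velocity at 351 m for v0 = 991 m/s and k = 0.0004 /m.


v = v0*exp(-k*d) = 991*exp(-0.0004*351) = 861.2 m/s

861.2 m/s


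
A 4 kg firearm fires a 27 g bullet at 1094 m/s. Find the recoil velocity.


v_recoil = m_p * v_p / m_gun = 0.027 * 1094 / 4 = 7.385 m/s

7.385 m/s


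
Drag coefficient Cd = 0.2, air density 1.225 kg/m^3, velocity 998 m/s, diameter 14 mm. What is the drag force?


A = pi*(d/2)^2 = pi*(14/2000)^2 = 1.53938e-04 m^2
Fd = 0.5*Cd*rho*A*v^2 = 0.5*0.2*1.225*1.53938e-04*998^2 = 18.78 N

18.78 N


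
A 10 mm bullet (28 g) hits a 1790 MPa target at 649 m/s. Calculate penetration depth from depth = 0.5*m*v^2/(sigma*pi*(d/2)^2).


A = pi*(d/2)^2 = pi*(10/2)^2 = 78.5398 mm^2
E = 0.5*m*v^2 = 0.5*0.028*649^2 = 5896.81 J
depth = E/(sigma*A) = 5896.81 J / (1790 MPa * 78.5398 mm^2) = 5896.81/(1790 * 78.5398) m = 0.0419445 m ≈ 41.94 mm

41.94 mm


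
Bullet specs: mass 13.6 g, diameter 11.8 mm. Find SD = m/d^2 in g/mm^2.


SD = m/d^2 = 13.6/11.8^2 = 0.09767 g/mm^2

0.09767 g/mm^2


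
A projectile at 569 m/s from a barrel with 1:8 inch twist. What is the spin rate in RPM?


twist_m = 8*0.0254 = 0.2032 m
spin = v/twist = 569/0.2032 = 2800.197 rev/s
RPM = spin*60 = 2800.197*60 ≈ 168012 RPM

168012 RPM


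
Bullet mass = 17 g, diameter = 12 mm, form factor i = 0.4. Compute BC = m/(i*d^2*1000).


BC = m/(i*d^2*1000) = 17/(0.4 * 12^2 * 1000) = 0.0002951

0.0002951


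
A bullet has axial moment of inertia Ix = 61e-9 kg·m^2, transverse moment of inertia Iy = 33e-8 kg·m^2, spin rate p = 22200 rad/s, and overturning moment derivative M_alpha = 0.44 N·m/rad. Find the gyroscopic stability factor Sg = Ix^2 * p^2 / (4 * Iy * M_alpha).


Sg = Ix^2 * p^2 / (4 * Iy * M_alpha) = (61e-9)^2 * 22200^2 / (4 * 33e-8 * 0.44) = 3.157

3.157


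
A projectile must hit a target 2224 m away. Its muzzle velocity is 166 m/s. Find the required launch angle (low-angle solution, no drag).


sin(2*theta) = R*g/v0^2 = 2224*9.81/166^2 = 0.791749, theta = arcsin(0.791749)/2 = 26.17°

26.17 degrees


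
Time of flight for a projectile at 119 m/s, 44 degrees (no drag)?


T = 2*v0*sin(theta)/g = 2*119*sin(44°)/9.81 = 16.85 s

16.85 s


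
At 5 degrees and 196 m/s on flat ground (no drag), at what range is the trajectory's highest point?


R = v0^2*sin(2*theta)/g = 196^2*sin(2*5°)/9.81 = 680.007 m
apex_dist = R/2 = 680.007/2 = 340 m

340 m


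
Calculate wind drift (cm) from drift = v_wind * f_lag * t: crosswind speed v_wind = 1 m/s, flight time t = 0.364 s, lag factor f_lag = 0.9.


drift = v_wind * lag * t = 1 * 0.9 * 0.364 = 0.3276 m ≈ 32.76 cm

32.76 cm


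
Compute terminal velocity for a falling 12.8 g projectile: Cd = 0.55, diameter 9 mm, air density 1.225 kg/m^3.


A = pi*(d/2)^2 = pi*(9/2000)^2 = 6.36173e-05 m^2
vt = sqrt(2mg/(Cd*rho*A)) = sqrt(2*0.0128*9.81/(0.55 * 1.225 * 6.36173e-05)) = 76.55 m/s

76.55 m/s


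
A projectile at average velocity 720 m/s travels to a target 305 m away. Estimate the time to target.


t = d/v = 305/720 = 0.4236 s

0.4236 s


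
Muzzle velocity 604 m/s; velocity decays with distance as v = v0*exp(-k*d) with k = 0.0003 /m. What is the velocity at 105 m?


v = v0*exp(-k*d) = 604*exp(-0.0003*105) = 585.3 m/s

585.3 m/s


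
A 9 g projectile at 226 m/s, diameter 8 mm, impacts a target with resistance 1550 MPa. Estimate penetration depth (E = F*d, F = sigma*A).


A = pi*(d/2)^2 = pi*(8/2)^2 = 50.2655 mm^2
E = 0.5*m*v^2 = 0.5*0.009*226^2 = 229.842 J
depth = E/(sigma*A) = 229.842 J / (1550 MPa * 50.2655 mm^2) = 229.842/(1550 * 50.2655) m = 0.00295004 m ≈ 2.95 mm

2.95 mm


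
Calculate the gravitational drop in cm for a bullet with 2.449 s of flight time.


drop = 0.5*g*t^2 = 0.5*9.81*2.449^2 = 29.4182 m ≈ 2942 cm

2942 cm


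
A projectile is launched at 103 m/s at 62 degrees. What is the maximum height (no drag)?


H = (v0*sin(theta))^2 / (2g) = (103*sin(62°))^2 / (2*9.81) = 421.5 m

421.5 m


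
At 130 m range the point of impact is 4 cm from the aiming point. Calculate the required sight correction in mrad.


1 mrad subtends 1 cm per 10 m of range, so adj = error_cm / (dist_m / 10) = 4 / (130/10) = 0.3077 mrad

0.3077 mrad


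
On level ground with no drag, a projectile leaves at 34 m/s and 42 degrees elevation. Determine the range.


R = v0^2 * sin(2*theta) / g = 34^2 * sin(2*42°) / 9.81 = 117.2 m

117.2 m


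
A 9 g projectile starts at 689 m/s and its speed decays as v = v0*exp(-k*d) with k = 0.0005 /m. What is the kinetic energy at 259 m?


v = v0*exp(-k*d) = 689*exp(-0.0005*259) = 605.31 m/s
E = 0.5*m*v^2 = 0.5*0.009*605.31^2 = 1649 J

1649 J


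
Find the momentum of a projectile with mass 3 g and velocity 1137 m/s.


p = m*v = 0.003*1137 = 3.411 kg·m/s

3.411 kg·m/s


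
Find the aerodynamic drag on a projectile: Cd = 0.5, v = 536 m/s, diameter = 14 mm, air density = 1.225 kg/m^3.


A = pi*(d/2)^2 = pi*(14/2000)^2 = 1.53938e-04 m^2
Fd = 0.5*Cd*rho*A*v^2 = 0.5*0.5*1.225*1.53938e-04*536^2 = 13.54 N

13.54 N


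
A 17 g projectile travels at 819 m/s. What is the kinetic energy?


E = 0.5*m*v^2 = 0.5*0.017*819^2 = 5701 J

5701 J


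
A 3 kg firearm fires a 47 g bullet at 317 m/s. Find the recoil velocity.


v_recoil = m_p * v_p / m_gun = 0.047 * 317 / 3 = 4.966 m/s

4.966 m/s


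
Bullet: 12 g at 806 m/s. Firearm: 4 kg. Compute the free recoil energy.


v_r = m_p*v_p/m_gun = 0.012*806/4 = 2.418 m/s, E_r = 0.5*m_gun*v_r^2 = 0.5*4*2.418^2 = 11.69 J

11.69 J


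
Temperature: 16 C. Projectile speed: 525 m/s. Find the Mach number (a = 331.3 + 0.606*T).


a = 331.3 + 0.606*(16) = 340.996 m/s
M = v/a = 525/340.996 = 1.54

1.54


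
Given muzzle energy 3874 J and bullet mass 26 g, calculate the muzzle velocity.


v = sqrt(2*E/m) = sqrt(2*3874/0.026) = 545.9 m/s

545.9 m/s


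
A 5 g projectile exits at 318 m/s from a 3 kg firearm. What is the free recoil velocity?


v_recoil = m_p * v_p / m_gun = 0.005 * 318 / 3 = 0.53 m/s

0.53 m/s


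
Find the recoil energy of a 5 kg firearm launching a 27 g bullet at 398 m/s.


v_r = m_p*v_p/m_gun = 0.027*398/5 = 2.1492 m/s, E_r = 0.5*m_gun*v_r^2 = 0.5*5*2.1492^2 = 11.55 J

11.55 J


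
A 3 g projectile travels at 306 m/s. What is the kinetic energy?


E = 0.5*m*v^2 = 0.5*0.003*306^2 = 140.5 J

140.5 J


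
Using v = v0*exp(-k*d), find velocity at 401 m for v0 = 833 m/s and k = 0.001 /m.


v = v0*exp(-k*d) = 833*exp(-0.001*401) = 557.8 m/s

557.8 m/s


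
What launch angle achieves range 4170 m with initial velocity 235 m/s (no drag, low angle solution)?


sin(2*theta) = R*g/v0^2 = 4170*9.81/235^2 = 0.740746, theta = arcsin(0.740746)/2 = 23.9°

23.9 degrees


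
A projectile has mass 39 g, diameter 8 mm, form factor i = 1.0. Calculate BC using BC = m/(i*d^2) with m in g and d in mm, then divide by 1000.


BC = m/(i*d^2*1000) = 39/(1.0 * 8^2 * 1000) = 0.0006094

0.0006094


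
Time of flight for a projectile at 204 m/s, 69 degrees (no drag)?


T = 2*v0*sin(theta)/g = 2*204*sin(69°)/9.81 = 38.83 s

38.83 s


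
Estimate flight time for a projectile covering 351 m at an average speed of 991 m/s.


t = d/v = 351/991 = 0.3542 s

0.3542 s


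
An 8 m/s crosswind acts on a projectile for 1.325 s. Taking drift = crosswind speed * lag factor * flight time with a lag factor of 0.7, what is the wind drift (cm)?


drift = v_wind * lag * t = 8 * 0.7 * 1.325 = 7.42 m ≈ 742 cm

742 cm


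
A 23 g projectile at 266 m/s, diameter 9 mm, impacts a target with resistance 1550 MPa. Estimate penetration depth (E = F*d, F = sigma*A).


A = pi*(d/2)^2 = pi*(9/2)^2 = 63.6173 mm^2
E = 0.5*m*v^2 = 0.5*0.023*266^2 = 813.694 J
depth = E/(sigma*A) = 813.694 J / (1550 MPa * 63.6173 mm^2) = 813.694/(1550 * 63.6173) m = 0.00825191 m ≈ 8.252 mm

8.252 mm


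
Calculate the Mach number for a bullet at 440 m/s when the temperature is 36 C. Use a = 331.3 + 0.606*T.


a = 331.3 + 0.606*(36) = 353.116 m/s
M = v/a = 440/353.116 = 1.246

1.246


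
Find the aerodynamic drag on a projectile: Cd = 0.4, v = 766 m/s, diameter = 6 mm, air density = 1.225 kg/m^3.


A = pi*(d/2)^2 = pi*(6/2000)^2 = 2.82743e-05 m^2
Fd = 0.5*Cd*rho*A*v^2 = 0.5*0.4*1.225*2.82743e-05*766^2 = 4.065 N

4.065 N


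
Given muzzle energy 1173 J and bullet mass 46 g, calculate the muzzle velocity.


v = sqrt(2*E/m) = sqrt(2*1173/0.046) = 225.8 m/s

225.8 m/s


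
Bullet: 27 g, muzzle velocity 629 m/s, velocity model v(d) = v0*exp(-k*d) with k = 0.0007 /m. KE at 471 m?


v = v0*exp(-k*d) = 629*exp(-0.0007*471) = 452.339 m/s
E = 0.5*m*v^2 = 0.5*0.027*452.339^2 = 2762 J

2762 J


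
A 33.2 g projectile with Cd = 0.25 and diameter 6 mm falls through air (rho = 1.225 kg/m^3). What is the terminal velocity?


A = pi*(d/2)^2 = pi*(6/2000)^2 = 2.82743e-05 m^2
vt = sqrt(2mg/(Cd*rho*A)) = sqrt(2*0.0332*9.81/(0.25 * 1.225 * 2.82743e-05)) = 274.3 m/s

274.3 m/s


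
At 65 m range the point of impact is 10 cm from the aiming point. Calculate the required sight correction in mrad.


1 mrad subtends 1 cm per 10 m of range, so adj = error_cm / (dist_m / 10) = 10 / (65/10) = 1.538 mrad

1.538 mrad


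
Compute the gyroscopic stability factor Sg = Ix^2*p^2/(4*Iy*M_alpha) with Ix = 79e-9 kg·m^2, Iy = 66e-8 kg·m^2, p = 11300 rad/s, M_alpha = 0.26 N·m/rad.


Sg = Ix^2 * p^2 / (4 * Iy * M_alpha) = (79e-9)^2 * 11300^2 / (4 * 66e-8 * 0.26) = 1.161

1.161


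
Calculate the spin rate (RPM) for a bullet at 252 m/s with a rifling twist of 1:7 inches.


twist_m = 7*0.0254 = 0.1778 m
spin = v/twist = 252/0.1778 = 1417.323 rev/s
RPM = spin*60 = 1417.323*60 ≈ 85039 RPM

85039 RPM


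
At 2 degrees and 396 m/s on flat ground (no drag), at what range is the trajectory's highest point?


R = v0^2*sin(2*theta)/g = 396^2*sin(2*2°)/9.81 = 1115.08 m
apex_dist = R/2 = 1115.08/2 = 557.5 m

557.5 m


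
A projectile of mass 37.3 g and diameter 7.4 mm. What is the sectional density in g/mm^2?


SD = m/d^2 = 37.3/7.4^2 = 0.6812 g/mm^2

0.6812 g/mm^2


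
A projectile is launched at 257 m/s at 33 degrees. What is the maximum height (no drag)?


H = (v0*sin(theta))^2 / (2g) = (257*sin(33°))^2 / (2*9.81) = 998.6 m

998.6 m


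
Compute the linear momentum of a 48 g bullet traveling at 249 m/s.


p = m*v = 0.048*249 = 11.95 kg·m/s

11.95 kg·m/s


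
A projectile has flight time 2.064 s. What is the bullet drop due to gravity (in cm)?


drop = 0.5*g*t^2 = 0.5*9.81*2.064^2 = 20.8958 m ≈ 2090 cm

2090 cm


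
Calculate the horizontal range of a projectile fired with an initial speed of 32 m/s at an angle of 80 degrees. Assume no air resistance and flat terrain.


R = v0^2 * sin(2*theta) / g = 32^2 * sin(2*80°) / 9.81 = 35.7 m

35.7 m


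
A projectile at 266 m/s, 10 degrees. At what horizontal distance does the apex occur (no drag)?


R = v0^2*sin(2*theta)/g = 266^2*sin(2*10°)/9.81 = 2466.87 m
apex_dist = R/2 = 2466.87/2 = 1233 m

1233 m


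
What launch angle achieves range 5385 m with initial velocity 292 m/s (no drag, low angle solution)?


sin(2*theta) = R*g/v0^2 = 5385*9.81/292^2 = 0.619568, theta = arcsin(0.619568)/2 = 19.14°

19.14 degrees


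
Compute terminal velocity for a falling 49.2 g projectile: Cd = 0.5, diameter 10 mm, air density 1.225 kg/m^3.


A = pi*(d/2)^2 = pi*(10/2000)^2 = 7.85398e-05 m^2
vt = sqrt(2mg/(Cd*rho*A)) = sqrt(2*0.0492*9.81/(0.5 * 1.225 * 7.85398e-05)) = 141.7 m/s

141.7 m/s


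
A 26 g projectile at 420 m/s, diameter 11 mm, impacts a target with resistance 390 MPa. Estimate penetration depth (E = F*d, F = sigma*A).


A = pi*(d/2)^2 = pi*(11/2)^2 = 95.0332 mm^2
E = 0.5*m*v^2 = 0.5*0.026*420^2 = 2293.2 J
depth = E/(sigma*A) = 2293.2 J / (390 MPa * 95.0332 mm^2) = 2293.2/(390 * 95.0332) m = 0.0618731 m ≈ 61.87 mm

61.87 mm


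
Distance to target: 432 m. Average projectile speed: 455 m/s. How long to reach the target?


t = d/v = 432/455 = 0.9495 s

0.9495 s


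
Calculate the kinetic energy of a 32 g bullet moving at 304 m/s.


E = 0.5*m*v^2 = 0.5*0.032*304^2 = 1479 J

1479 J


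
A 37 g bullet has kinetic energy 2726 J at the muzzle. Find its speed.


v = sqrt(2*E/m) = sqrt(2*2726/0.037) = 383.9 m/s

383.9 m/s


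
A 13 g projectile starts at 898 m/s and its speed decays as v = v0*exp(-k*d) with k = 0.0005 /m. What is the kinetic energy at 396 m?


v = v0*exp(-k*d) = 898*exp(-0.0005*396) = 736.692 m/s
E = 0.5*m*v^2 = 0.5*0.013*736.692^2 = 3528 J

3528 J


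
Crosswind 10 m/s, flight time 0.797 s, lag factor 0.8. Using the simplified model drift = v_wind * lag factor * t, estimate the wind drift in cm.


drift = v_wind * lag * t = 10 * 0.8 * 0.797 = 6.376 m ≈ 637.6 cm

637.6 cm


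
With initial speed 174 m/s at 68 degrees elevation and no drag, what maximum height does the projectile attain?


H = (v0*sin(theta))^2 / (2g) = (174*sin(68°))^2 / (2*9.81) = 1327 m

1327 m


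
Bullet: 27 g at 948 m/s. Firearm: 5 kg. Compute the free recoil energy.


v_r = m_p*v_p/m_gun = 0.027*948/5 = 5.1192 m/s, E_r = 0.5*m_gun*v_r^2 = 0.5*5*5.1192^2 = 65.52 J

65.52 J


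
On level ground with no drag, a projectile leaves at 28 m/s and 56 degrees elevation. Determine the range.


R = v0^2 * sin(2*theta) / g = 28^2 * sin(2*56°) / 9.81 = 74.1 m

74.1 m


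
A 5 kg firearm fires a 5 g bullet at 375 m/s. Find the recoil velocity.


v_recoil = m_p * v_p / m_gun = 0.005 * 375 / 5 = 0.375 m/s

0.375 m/s


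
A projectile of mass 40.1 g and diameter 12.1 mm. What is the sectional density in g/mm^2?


SD = m/d^2 = 40.1/12.1^2 = 0.2739 g/mm^2

0.2739 g/mm^2


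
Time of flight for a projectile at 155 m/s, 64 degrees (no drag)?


T = 2*v0*sin(theta)/g = 2*155*sin(64°)/9.81 = 28.4 s

28.4 s


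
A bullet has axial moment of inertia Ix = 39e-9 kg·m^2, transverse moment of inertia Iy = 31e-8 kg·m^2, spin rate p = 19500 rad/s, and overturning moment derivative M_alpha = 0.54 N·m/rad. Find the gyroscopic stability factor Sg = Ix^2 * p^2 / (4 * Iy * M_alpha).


Sg = Ix^2 * p^2 / (4 * Iy * M_alpha) = (39e-9)^2 * 19500^2 / (4 * 31e-8 * 0.54) = 0.8637

0.8637


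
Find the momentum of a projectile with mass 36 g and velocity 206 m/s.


p = m*v = 0.036*206 = 7.416 kg·m/s

7.416 kg·m/s


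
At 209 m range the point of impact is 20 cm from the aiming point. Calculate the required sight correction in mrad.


1 mrad subtends 1 cm per 10 m of range, so adj = error_cm / (dist_m / 10) = 20 / (209/10) = 0.9569 mrad

0.9569 mrad


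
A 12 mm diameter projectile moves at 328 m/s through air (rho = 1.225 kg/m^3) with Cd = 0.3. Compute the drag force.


A = pi*(d/2)^2 = pi*(12/2000)^2 = 1.13097e-04 m^2
Fd = 0.5*Cd*rho*A*v^2 = 0.5*0.3*1.225*1.13097e-04*328^2 = 2.236 N

2.236 N


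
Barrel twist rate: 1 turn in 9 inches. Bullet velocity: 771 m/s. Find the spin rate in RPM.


twist_m = 9*0.0254 = 0.2286 m
spin = v/twist = 771/0.2286 = 3372.703 rev/s
RPM = spin*60 = 3372.703*60 ≈ 202362 RPM

202362 RPM


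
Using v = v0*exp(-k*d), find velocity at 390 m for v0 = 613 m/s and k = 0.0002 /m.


v = v0*exp(-k*d) = 613*exp(-0.0002*390) = 567 m/s

567 m/s


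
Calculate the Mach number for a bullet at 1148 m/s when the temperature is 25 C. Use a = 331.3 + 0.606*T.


a = 331.3 + 0.606*(25) = 346.45 m/s
M = v/a = 1148/346.45 = 3.314

3.314


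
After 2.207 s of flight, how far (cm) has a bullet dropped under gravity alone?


drop = 0.5*g*t^2 = 0.5*9.81*2.207^2 = 23.8915 m ≈ 2389 cm

2389 cm


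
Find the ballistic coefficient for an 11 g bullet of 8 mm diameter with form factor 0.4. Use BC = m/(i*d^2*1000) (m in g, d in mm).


BC = m/(i*d^2*1000) = 11/(0.4 * 8^2 * 1000) = 0.0004297

0.0004297


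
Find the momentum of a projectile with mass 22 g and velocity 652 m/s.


p = m*v = 0.022*652 = 14.34 kg·m/s

14.34 kg·m/s


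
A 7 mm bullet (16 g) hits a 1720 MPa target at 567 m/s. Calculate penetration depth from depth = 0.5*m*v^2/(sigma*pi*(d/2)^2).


A = pi*(d/2)^2 = pi*(7/2)^2 = 38.4845 mm^2
E = 0.5*m*v^2 = 0.5*0.016*567^2 = 2571.91 J
depth = E/(sigma*A) = 2571.91 J / (1720 MPa * 38.4845 mm^2) = 2571.91/(1720 * 38.4845) m = 0.0388545 m ≈ 38.85 mm

38.85 mm


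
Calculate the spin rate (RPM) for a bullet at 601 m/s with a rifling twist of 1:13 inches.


twist_m = 13*0.0254 = 0.3302 m
spin = v/twist = 601/0.3302 = 1820.109 rev/s
RPM = spin*60 = 1820.109*60 ≈ 109207 RPM

109207 RPM


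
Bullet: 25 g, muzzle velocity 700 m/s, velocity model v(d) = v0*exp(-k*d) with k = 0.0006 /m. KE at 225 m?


v = v0*exp(-k*d) = 700*exp(-0.0006*225) = 611.601 m/s
E = 0.5*m*v^2 = 0.5*0.025*611.601^2 = 4676 J

4676 J


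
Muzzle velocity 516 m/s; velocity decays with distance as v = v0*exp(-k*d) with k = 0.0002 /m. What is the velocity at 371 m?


v = v0*exp(-k*d) = 516*exp(-0.0002*371) = 479.1 m/s

479.1 m/s


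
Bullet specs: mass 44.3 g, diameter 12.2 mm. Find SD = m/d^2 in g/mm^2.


SD = m/d^2 = 44.3/12.2^2 = 0.2976 g/mm^2

0.2976 g/mm^2


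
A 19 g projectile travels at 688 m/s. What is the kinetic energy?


E = 0.5*m*v^2 = 0.5*0.019*688^2 = 4497 J

4497 J


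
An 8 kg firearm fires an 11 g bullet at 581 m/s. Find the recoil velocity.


v_recoil = m_p * v_p / m_gun = 0.011 * 581 / 8 = 0.7989 m/s

0.7989 m/s


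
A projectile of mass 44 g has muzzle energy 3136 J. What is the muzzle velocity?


v = sqrt(2*E/m) = sqrt(2*3136/0.044) = 377.6 m/s

377.6 m/s


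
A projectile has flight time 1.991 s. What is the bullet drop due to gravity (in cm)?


drop = 0.5*g*t^2 = 0.5*9.81*1.991^2 = 19.4438 m ≈ 1944 cm

1944 cm


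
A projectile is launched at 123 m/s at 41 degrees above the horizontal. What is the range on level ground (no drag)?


R = v0^2 * sin(2*theta) / g = 123^2 * sin(2*41°) / 9.81 = 1527 m

1527 m


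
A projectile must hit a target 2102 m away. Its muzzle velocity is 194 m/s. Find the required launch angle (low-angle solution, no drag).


sin(2*theta) = R*g/v0^2 = 2102*9.81/194^2 = 0.547896, theta = arcsin(0.547896)/2 = 16.61°

16.61 degrees


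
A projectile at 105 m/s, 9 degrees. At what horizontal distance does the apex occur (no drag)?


R = v0^2*sin(2*theta)/g = 105^2*sin(2*9°)/9.81 = 347.29 m
apex_dist = R/2 = 347.29/2 = 173.6 m

173.6 m


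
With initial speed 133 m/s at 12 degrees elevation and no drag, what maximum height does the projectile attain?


H = (v0*sin(theta))^2 / (2g) = (133*sin(12°))^2 / (2*9.81) = 38.97 m

38.97 m


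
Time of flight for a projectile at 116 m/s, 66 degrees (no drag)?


T = 2*v0*sin(theta)/g = 2*116*sin(66°)/9.81 = 21.6 s

21.6 s


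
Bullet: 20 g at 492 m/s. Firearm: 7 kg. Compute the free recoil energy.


v_r = m_p*v_p/m_gun = 0.02*492/7 = 1.40571 m/s, E_r = 0.5*m_gun*v_r^2 = 0.5*7*1.40571^2 = 6.916 J

6.916 J


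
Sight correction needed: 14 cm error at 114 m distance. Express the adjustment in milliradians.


1 mrad subtends 1 cm per 10 m of range, so adj = error_cm / (dist_m / 10) = 14 / (114/10) = 1.228 mrad

1.228 mrad


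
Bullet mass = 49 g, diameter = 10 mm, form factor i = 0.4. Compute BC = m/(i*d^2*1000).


BC = m/(i*d^2*1000) = 49/(0.4 * 10^2 * 1000) = 0.001225

0.001225


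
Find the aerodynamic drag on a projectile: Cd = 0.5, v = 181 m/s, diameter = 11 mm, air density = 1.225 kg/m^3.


A = pi*(d/2)^2 = pi*(11/2000)^2 = 9.50332e-05 m^2
Fd = 0.5*Cd*rho*A*v^2 = 0.5*0.5*1.225*9.50332e-05*181^2 = 0.9535 N

0.9535 N


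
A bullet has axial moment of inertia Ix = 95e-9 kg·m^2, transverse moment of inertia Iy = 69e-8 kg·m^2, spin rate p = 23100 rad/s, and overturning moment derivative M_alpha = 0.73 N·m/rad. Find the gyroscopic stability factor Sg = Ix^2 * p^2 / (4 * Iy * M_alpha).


Sg = Ix^2 * p^2 / (4 * Iy * M_alpha) = (95e-9)^2 * 23100^2 / (4 * 69e-8 * 0.73) = 2.39

2.39


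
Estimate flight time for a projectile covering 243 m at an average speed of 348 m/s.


t = d/v = 243/348 = 0.6983 s

0.6983 s


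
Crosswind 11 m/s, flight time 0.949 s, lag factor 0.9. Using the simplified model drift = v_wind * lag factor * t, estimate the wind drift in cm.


drift = v_wind * lag * t = 11 * 0.9 * 0.949 = 9.3951 m ≈ 939.5 cm

939.5 cm


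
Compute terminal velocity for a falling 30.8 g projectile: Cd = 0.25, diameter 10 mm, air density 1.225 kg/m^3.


A = pi*(d/2)^2 = pi*(10/2000)^2 = 7.85398e-05 m^2
vt = sqrt(2mg/(Cd*rho*A)) = sqrt(2*0.0308*9.81/(0.25 * 1.225 * 7.85398e-05)) = 158.5 m/s

158.5 m/s


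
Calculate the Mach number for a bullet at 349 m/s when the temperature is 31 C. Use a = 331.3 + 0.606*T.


a = 331.3 + 0.606*(31) = 350.086 m/s
M = v/a = 349/350.086 = 0.9969

0.9969


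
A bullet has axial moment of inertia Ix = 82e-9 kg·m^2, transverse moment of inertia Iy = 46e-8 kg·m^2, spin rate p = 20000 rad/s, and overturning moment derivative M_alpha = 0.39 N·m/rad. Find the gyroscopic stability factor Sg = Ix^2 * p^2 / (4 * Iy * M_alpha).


Sg = Ix^2 * p^2 / (4 * Iy * M_alpha) = (82e-9)^2 * 20000^2 / (4 * 46e-8 * 0.39) = 3.748

3.748


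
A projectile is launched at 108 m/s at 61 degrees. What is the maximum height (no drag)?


H = (v0*sin(theta))^2 / (2g) = (108*sin(61°))^2 / (2*9.81) = 454.8 m

454.8 m


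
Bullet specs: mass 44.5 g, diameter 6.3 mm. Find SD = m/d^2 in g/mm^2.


SD = m/d^2 = 44.5/6.3^2 = 1.121 g/mm^2

1.121 g/mm^2


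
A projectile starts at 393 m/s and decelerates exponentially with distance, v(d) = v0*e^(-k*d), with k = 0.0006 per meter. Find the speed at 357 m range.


v = v0*exp(-k*d) = 393*exp(-0.0006*357) = 317.2 m/s

317.2 m/s


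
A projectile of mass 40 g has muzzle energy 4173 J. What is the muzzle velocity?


v = sqrt(2*E/m) = sqrt(2*4173/0.04) = 456.8 m/s

456.8 m/s


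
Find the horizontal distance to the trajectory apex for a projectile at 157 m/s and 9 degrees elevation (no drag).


R = v0^2*sin(2*theta)/g = 157^2*sin(2*9°)/9.81 = 776.449 m
apex_dist = R/2 = 776.449/2 = 388.2 m

388.2 m


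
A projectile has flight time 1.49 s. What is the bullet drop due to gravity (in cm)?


drop = 0.5*g*t^2 = 0.5*9.81*1.49^2 = 10.8896 m ≈ 1089 cm

1089 cm


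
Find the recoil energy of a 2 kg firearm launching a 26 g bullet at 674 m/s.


v_r = m_p*v_p/m_gun = 0.026*674/2 = 8.762 m/s, E_r = 0.5*m_gun*v_r^2 = 0.5*2*8.762^2 = 76.77 J

76.77 J


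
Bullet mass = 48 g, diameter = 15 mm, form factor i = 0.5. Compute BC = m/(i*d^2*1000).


BC = m/(i*d^2*1000) = 48/(0.5 * 15^2 * 1000) = 0.0004267

0.0004267


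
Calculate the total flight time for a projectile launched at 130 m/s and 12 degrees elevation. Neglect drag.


T = 2*v0*sin(theta)/g = 2*130*sin(12°)/9.81 = 5.51 s

5.51 s


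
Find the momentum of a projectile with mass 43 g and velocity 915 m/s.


p = m*v = 0.043*915 = 39.34 kg·m/s

39.34 kg·m/s


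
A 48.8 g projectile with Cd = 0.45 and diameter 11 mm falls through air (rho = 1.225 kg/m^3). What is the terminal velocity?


A = pi*(d/2)^2 = pi*(11/2000)^2 = 9.50332e-05 m^2
vt = sqrt(2mg/(Cd*rho*A)) = sqrt(2*0.0488*9.81/(0.45 * 1.225 * 9.50332e-05)) = 135.2 m/s

135.2 m/s


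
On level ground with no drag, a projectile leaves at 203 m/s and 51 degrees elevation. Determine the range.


R = v0^2 * sin(2*theta) / g = 203^2 * sin(2*51°) / 9.81 = 4109 m

4109 m


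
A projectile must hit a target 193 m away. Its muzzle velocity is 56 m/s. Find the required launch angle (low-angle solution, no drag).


sin(2*theta) = R*g/v0^2 = 193*9.81/56^2 = 0.60374, theta = arcsin(0.60374)/2 = 18.57°

18.57 degrees


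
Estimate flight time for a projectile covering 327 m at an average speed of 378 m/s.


t = d/v = 327/378 = 0.8651 s

0.8651 s


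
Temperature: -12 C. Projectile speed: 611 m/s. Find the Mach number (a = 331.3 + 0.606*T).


a = 331.3 + 0.606*(-12) = 324.028 m/s
M = v/a = 611/324.028 = 1.886

1.886


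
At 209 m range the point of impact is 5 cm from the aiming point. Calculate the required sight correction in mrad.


1 mrad subtends 1 cm per 10 m of range, so adj = error_cm / (dist_m / 10) = 5 / (209/10) = 0.2392 mrad

0.2392 mrad


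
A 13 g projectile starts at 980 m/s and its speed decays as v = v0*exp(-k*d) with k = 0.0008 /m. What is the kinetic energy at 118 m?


v = v0*exp(-k*d) = 980*exp(-0.0008*118) = 891.72 m/s
E = 0.5*m*v^2 = 0.5*0.013*891.72^2 = 5169 J

5169 J


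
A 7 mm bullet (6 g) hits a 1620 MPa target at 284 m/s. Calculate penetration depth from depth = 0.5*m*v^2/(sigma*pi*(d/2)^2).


A = pi*(d/2)^2 = pi*(7/2)^2 = 38.4845 mm^2
E = 0.5*m*v^2 = 0.5*0.006*284^2 = 241.968 J
depth = E/(sigma*A) = 241.968 J / (1620 MPa * 38.4845 mm^2) = 241.968/(1620 * 38.4845) m = 0.00388112 m ≈ 3.881 mm

3.881 mm


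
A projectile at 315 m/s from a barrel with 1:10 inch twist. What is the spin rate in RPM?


twist_m = 10*0.0254 = 0.254 m
spin = v/twist = 315/0.254 = 1240.157 rev/s
RPM = spin*60 = 1240.157*60 ≈ 74409 RPM

74409 RPM


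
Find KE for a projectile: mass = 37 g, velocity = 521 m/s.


E = 0.5*m*v^2 = 0.5*0.037*521^2 = 5022 J

5022 J


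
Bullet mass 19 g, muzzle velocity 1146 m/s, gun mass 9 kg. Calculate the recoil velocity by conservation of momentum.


v_recoil = m_p * v_p / m_gun = 0.019 * 1146 / 9 = 2.419 m/s

2.419 m/s


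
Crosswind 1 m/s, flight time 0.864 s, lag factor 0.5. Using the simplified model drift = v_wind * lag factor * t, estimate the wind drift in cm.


drift = v_wind * lag * t = 1 * 0.5 * 0.864 = 0.432 m ≈ 43.2 cm

43.2 cm


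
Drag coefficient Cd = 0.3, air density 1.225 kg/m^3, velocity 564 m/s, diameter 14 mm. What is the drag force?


A = pi*(d/2)^2 = pi*(14/2000)^2 = 1.53938e-04 m^2
Fd = 0.5*Cd*rho*A*v^2 = 0.5*0.3*1.225*1.53938e-04*564^2 = 8.998 N

8.998 N


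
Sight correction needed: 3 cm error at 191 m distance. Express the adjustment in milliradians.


1 mrad subtends 1 cm per 10 m of range, so adj = error_cm / (dist_m / 10) = 3 / (191/10) = 0.1571 mrad

0.1571 mrad


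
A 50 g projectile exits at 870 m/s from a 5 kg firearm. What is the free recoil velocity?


v_recoil = m_p * v_p / m_gun = 0.05 * 870 / 5 = 8.7 m/s

8.7 m/s


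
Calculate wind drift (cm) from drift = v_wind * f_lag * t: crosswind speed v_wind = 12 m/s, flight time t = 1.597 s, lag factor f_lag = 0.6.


drift = v_wind * lag * t = 12 * 0.6 * 1.597 = 11.4984 m ≈ 1150 cm

1150 cm


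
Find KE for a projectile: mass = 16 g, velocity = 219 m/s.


E = 0.5*m*v^2 = 0.5*0.016*219^2 = 383.7 J

383.7 J


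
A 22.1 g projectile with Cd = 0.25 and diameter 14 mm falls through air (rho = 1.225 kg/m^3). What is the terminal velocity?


A = pi*(d/2)^2 = pi*(14/2000)^2 = 1.53938e-04 m^2
vt = sqrt(2mg/(Cd*rho*A)) = sqrt(2*0.0221*9.81/(0.25 * 1.225 * 1.53938e-04)) = 95.9 m/s

95.9 m/s


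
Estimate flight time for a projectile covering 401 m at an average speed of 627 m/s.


t = d/v = 401/627 = 0.6396 s

0.6396 s


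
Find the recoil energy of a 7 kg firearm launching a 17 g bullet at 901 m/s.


v_r = m_p*v_p/m_gun = 0.017*901/7 = 2.18814 m/s, E_r = 0.5*m_gun*v_r^2 = 0.5*7*2.18814^2 = 16.76 J

16.76 J


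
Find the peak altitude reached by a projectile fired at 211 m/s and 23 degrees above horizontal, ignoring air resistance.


H = (v0*sin(theta))^2 / (2g) = (211*sin(23°))^2 / (2*9.81) = 346.4 m

346.4 m


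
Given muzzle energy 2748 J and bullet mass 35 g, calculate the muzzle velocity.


v = sqrt(2*E/m) = sqrt(2*2748/0.035) = 396.3 m/s

396.3 m/s


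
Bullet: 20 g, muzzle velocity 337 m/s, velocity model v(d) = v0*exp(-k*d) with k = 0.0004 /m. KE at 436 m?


v = v0*exp(-k*d) = 337*exp(-0.0004*436) = 283.067 m/s
E = 0.5*m*v^2 = 0.5*0.02*283.067^2 = 801.3 J

801.3 J


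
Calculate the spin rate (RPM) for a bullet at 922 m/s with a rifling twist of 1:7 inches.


twist_m = 7*0.0254 = 0.1778 m
spin = v/twist = 922/0.1778 = 5185.602 rev/s
RPM = spin*60 = 5185.602*60 ≈ 311136 RPM

311136 RPM


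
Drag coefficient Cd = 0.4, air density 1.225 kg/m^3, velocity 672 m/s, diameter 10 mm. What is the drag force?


A = pi*(d/2)^2 = pi*(10/2000)^2 = 7.85398e-05 m^2
Fd = 0.5*Cd*rho*A*v^2 = 0.5*0.4*1.225*7.85398e-05*672^2 = 8.689 N

8.689 N


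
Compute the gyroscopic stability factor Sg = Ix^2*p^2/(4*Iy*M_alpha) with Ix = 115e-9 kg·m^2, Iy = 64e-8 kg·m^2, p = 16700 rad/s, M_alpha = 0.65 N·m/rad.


Sg = Ix^2 * p^2 / (4 * Iy * M_alpha) = (115e-9)^2 * 16700^2 / (4 * 64e-8 * 0.65) = 2.217

2.217


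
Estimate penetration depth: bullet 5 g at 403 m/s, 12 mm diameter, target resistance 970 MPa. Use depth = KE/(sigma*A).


A = pi*(d/2)^2 = pi*(12/2)^2 = 113.097 mm^2
E = 0.5*m*v^2 = 0.5*0.005*403^2 = 406.023 J
depth = E/(sigma*A) = 406.023 J / (970 MPa * 113.097 mm^2) = 406.023/(970 * 113.097) m = 0.00370106 m ≈ 3.701 mm

3.701 mm


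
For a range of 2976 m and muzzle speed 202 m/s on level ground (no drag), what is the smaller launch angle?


sin(2*theta) = R*g/v0^2 = 2976*9.81/202^2 = 0.715483, theta = arcsin(0.715483)/2 = 22.84°

22.84 degrees


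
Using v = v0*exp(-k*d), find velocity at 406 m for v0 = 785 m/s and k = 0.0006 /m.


v = v0*exp(-k*d) = 785*exp(-0.0006*406) = 615.3 m/s

615.3 m/s


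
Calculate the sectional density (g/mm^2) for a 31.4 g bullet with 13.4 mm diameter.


SD = m/d^2 = 31.4/13.4^2 = 0.1749 g/mm^2

0.1749 g/mm^2


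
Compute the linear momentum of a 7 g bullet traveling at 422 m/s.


p = m*v = 0.007*422 = 2.954 kg·m/s

2.954 kg·m/s


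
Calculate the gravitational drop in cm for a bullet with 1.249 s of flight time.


drop = 0.5*g*t^2 = 0.5*9.81*1.249^2 = 7.6518 m ≈ 765.2 cm

765.2 cm


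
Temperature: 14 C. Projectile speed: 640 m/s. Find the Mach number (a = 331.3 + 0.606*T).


a = 331.3 + 0.606*(14) = 339.784 m/s
M = v/a = 640/339.784 = 1.884

1.884


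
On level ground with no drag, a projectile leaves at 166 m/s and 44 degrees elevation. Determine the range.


R = v0^2 * sin(2*theta) / g = 166^2 * sin(2*44°) / 9.81 = 2807 m

2807 m


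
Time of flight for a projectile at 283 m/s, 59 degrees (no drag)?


T = 2*v0*sin(theta)/g = 2*283*sin(59°)/9.81 = 49.46 s

49.46 s


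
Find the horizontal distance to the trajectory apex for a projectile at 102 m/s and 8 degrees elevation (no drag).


R = v0^2*sin(2*theta)/g = 102^2*sin(2*8°)/9.81 = 292.327 m
apex_dist = R/2 = 292.327/2 = 146.2 m

146.2 m


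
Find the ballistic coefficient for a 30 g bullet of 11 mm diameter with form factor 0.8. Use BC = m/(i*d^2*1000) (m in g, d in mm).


BC = m/(i*d^2*1000) = 30/(0.8 * 11^2 * 1000) = 0.0003099

0.0003099


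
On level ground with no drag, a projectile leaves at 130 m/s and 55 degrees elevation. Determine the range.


R = v0^2 * sin(2*theta) / g = 130^2 * sin(2*55°) / 9.81 = 1619 m

1619 m


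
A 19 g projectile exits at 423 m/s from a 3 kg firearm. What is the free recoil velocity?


v_recoil = m_p * v_p / m_gun = 0.019 * 423 / 3 = 2.679 m/s

2.679 m/s


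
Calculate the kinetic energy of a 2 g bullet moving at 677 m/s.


E = 0.5*m*v^2 = 0.5*0.002*677^2 = 458.3 J

458.3 J


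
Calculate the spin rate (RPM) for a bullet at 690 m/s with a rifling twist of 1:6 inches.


twist_m = 6*0.0254 = 0.1524 m
spin = v/twist = 690/0.1524 = 4527.559 rev/s
RPM = spin*60 = 4527.559*60 ≈ 271654 RPM

271654 RPM


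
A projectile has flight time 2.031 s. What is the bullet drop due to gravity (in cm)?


drop = 0.5*g*t^2 = 0.5*9.81*2.031^2 = 20.2329 m ≈ 2023 cm

2023 cm


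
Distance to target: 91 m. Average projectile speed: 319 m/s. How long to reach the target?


t = d/v = 91/319 = 0.2853 s

0.2853 s


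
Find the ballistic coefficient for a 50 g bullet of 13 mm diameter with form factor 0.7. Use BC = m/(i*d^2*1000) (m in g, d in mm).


BC = m/(i*d^2*1000) = 50/(0.7 * 13^2 * 1000) = 0.0004227

0.0004227


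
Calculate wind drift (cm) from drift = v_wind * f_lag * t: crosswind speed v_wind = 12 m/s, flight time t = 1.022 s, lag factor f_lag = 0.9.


drift = v_wind * lag * t = 12 * 0.9 * 1.022 = 11.0376 m ≈ 1104 cm

1104 cm


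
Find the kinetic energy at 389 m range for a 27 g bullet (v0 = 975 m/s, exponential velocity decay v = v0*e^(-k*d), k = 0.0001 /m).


v = v0*exp(-k*d) = 975*exp(-0.0001*389) = 937.801 m/s
E = 0.5*m*v^2 = 0.5*0.027*937.801^2 = 11873 J

11873 J


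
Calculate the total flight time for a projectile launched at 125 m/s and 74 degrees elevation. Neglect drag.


T = 2*v0*sin(theta)/g = 2*125*sin(74°)/9.81 = 24.5 s

24.5 s


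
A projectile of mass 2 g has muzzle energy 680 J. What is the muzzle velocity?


v = sqrt(2*E/m) = sqrt(2*680/0.002) = 824.6 m/s

824.6 m/s


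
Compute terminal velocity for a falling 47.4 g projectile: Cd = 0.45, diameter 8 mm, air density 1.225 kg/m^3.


A = pi*(d/2)^2 = pi*(8/2000)^2 = 5.02655e-05 m^2
vt = sqrt(2mg/(Cd*rho*A)) = sqrt(2*0.0474*9.81/(0.45 * 1.225 * 5.02655e-05)) = 183.2 m/s

183.2 m/s


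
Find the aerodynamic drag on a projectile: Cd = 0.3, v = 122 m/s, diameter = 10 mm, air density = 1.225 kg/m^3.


A = pi*(d/2)^2 = pi*(10/2000)^2 = 7.85398e-05 m^2
Fd = 0.5*Cd*rho*A*v^2 = 0.5*0.3*1.225*7.85398e-05*122^2 = 0.2148 N

0.2148 N


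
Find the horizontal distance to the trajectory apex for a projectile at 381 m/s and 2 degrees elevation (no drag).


R = v0^2*sin(2*theta)/g = 381^2*sin(2*2°)/9.81 = 1032.2 m
apex_dist = R/2 = 1032.2/2 = 516.1 m

516.1 m


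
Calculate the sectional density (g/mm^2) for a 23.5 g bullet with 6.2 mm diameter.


SD = m/d^2 = 23.5/6.2^2 = 0.6113 g/mm^2

0.6113 g/mm^2


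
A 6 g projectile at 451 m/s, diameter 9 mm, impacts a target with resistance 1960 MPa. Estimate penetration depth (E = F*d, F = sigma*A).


A = pi*(d/2)^2 = pi*(9/2)^2 = 63.6173 mm^2
E = 0.5*m*v^2 = 0.5*0.006*451^2 = 610.203 J
depth = E/(sigma*A) = 610.203 J / (1960 MPa * 63.6173 mm^2) = 610.203/(1960 * 63.6173) m = 0.00489377 m ≈ 4.894 mm

4.894 mm


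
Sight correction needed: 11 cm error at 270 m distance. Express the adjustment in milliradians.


1 mrad subtends 1 cm per 10 m of range, so adj = error_cm / (dist_m / 10) = 11 / (270/10) = 0.4074 mrad

0.4074 mrad


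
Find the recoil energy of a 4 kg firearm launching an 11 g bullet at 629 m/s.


v_r = m_p*v_p/m_gun = 0.011*629/4 = 1.72975 m/s, E_r = 0.5*m_gun*v_r^2 = 0.5*4*1.72975^2 = 5.984 J

5.984 J


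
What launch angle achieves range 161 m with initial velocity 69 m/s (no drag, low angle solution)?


sin(2*theta) = R*g/v0^2 = 161*9.81/69^2 = 0.331739, theta = arcsin(0.331739)/2 = 9.687°

9.687 degrees


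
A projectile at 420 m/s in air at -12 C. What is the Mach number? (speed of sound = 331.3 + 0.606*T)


a = 331.3 + 0.606*(-12) = 324.028 m/s
M = v/a = 420/324.028 = 1.296

1.296


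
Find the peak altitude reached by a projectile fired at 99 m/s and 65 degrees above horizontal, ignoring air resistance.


H = (v0*sin(theta))^2 / (2g) = (99*sin(65°))^2 / (2*9.81) = 410.3 m

410.3 m


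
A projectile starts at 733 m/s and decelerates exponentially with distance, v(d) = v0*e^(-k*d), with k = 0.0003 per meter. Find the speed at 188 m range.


v = v0*exp(-k*d) = 733*exp(-0.0003*188) = 692.8 m/s

692.8 m/s


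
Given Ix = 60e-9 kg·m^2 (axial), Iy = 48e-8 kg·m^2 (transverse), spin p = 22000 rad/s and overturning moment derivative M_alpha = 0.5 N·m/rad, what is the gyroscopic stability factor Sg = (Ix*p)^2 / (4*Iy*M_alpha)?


Sg = Ix^2 * p^2 / (4 * Iy * M_alpha) = (60e-9)^2 * 22000^2 / (4 * 48e-8 * 0.5) = 1.815

1.815


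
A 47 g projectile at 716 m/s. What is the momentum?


p = m*v = 0.047*716 = 33.65 kg·m/s

33.65 kg·m/s


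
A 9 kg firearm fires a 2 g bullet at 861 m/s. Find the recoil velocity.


v_recoil = m_p * v_p / m_gun = 0.002 * 861 / 9 = 0.1913 m/s

0.1913 m/s


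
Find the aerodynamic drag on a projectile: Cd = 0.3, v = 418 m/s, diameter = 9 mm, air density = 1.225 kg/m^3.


A = pi*(d/2)^2 = pi*(9/2000)^2 = 6.36173e-05 m^2
Fd = 0.5*Cd*rho*A*v^2 = 0.5*0.3*1.225*6.36173e-05*418^2 = 2.042 N

2.042 N


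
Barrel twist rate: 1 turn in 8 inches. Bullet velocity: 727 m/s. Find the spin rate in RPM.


twist_m = 8*0.0254 = 0.2032 m
spin = v/twist = 727/0.2032 = 3577.756 rev/s
RPM = spin*60 = 3577.756*60 ≈ 214665 RPM

214665 RPM


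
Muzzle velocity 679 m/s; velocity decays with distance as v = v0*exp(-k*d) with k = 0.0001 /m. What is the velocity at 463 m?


v = v0*exp(-k*d) = 679*exp(-0.0001*463) = 648.3 m/s

648.3 m/s


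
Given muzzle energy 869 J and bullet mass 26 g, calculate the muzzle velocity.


v = sqrt(2*E/m) = sqrt(2*869/0.026) = 258.5 m/s

258.5 m/s


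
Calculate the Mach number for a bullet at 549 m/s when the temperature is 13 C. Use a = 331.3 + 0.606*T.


a = 331.3 + 0.606*(13) = 339.178 m/s
M = v/a = 549/339.178 = 1.619

1.619


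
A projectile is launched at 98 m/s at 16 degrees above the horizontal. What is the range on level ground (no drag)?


R = v0^2 * sin(2*theta) / g = 98^2 * sin(2*16°) / 9.81 = 518.8 m

518.8 m


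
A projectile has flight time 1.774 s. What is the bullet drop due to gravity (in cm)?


drop = 0.5*g*t^2 = 0.5*9.81*1.774^2 = 15.4364 m ≈ 1544 cm

1544 cm


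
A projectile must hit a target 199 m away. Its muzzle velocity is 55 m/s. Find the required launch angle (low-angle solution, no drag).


sin(2*theta) = R*g/v0^2 = 199*9.81/55^2 = 0.645352, theta = arcsin(0.645352)/2 = 20.1°

20.1 degrees


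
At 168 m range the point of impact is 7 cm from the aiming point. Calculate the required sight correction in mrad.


1 mrad subtends 1 cm per 10 m of range, so adj = error_cm / (dist_m / 10) = 7 / (168/10) = 0.4167 mrad

0.4167 mrad


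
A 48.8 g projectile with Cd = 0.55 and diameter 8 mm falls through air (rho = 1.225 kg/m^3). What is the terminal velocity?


A = pi*(d/2)^2 = pi*(8/2000)^2 = 5.02655e-05 m^2
vt = sqrt(2mg/(Cd*rho*A)) = sqrt(2*0.0488*9.81/(0.55 * 1.225 * 5.02655e-05)) = 168.1 m/s

168.1 m/s
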